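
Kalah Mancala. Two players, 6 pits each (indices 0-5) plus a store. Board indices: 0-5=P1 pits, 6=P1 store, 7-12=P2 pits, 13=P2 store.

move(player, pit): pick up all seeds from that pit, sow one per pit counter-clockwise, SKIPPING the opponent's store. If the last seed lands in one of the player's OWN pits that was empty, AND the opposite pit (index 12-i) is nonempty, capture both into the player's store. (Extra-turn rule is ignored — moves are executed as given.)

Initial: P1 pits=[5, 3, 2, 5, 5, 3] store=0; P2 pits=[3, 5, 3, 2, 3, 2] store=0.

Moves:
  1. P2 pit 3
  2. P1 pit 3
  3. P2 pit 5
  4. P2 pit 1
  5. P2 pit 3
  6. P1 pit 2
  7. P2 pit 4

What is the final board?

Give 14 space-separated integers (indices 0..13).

Answer: 8 5 1 2 7 4 1 4 0 4 0 0 2 3

Derivation:
Move 1: P2 pit3 -> P1=[5,3,2,5,5,3](0) P2=[3,5,3,0,4,3](0)
Move 2: P1 pit3 -> P1=[5,3,2,0,6,4](1) P2=[4,6,3,0,4,3](0)
Move 3: P2 pit5 -> P1=[6,4,2,0,6,4](1) P2=[4,6,3,0,4,0](1)
Move 4: P2 pit1 -> P1=[7,4,2,0,6,4](1) P2=[4,0,4,1,5,1](2)
Move 5: P2 pit3 -> P1=[7,4,2,0,6,4](1) P2=[4,0,4,0,6,1](2)
Move 6: P1 pit2 -> P1=[7,4,0,1,7,4](1) P2=[4,0,4,0,6,1](2)
Move 7: P2 pit4 -> P1=[8,5,1,2,7,4](1) P2=[4,0,4,0,0,2](3)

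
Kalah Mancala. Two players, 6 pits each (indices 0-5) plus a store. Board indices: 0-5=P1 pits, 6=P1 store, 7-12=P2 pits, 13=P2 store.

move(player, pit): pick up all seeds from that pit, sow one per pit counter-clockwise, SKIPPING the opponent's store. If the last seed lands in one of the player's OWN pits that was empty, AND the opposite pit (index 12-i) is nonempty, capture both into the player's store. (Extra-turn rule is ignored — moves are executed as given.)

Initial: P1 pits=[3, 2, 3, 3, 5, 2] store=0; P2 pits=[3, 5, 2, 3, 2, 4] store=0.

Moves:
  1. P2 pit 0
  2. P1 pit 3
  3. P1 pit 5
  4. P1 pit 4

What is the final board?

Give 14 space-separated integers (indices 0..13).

Move 1: P2 pit0 -> P1=[3,2,3,3,5,2](0) P2=[0,6,3,4,2,4](0)
Move 2: P1 pit3 -> P1=[3,2,3,0,6,3](1) P2=[0,6,3,4,2,4](0)
Move 3: P1 pit5 -> P1=[3,2,3,0,6,0](2) P2=[1,7,3,4,2,4](0)
Move 4: P1 pit4 -> P1=[3,2,3,0,0,1](3) P2=[2,8,4,5,2,4](0)

Answer: 3 2 3 0 0 1 3 2 8 4 5 2 4 0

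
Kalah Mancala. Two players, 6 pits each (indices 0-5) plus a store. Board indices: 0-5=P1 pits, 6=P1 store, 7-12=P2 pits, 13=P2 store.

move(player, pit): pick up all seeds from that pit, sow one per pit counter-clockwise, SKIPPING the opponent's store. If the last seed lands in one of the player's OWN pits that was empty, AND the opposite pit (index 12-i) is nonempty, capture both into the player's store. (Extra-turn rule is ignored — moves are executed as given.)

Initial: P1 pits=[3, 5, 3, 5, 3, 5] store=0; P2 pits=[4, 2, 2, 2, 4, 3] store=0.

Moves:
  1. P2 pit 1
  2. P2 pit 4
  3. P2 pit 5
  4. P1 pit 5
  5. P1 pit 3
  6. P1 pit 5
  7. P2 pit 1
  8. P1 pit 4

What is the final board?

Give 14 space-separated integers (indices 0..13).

Answer: 5 7 4 0 0 1 4 7 1 5 5 0 0 2

Derivation:
Move 1: P2 pit1 -> P1=[3,5,3,5,3,5](0) P2=[4,0,3,3,4,3](0)
Move 2: P2 pit4 -> P1=[4,6,3,5,3,5](0) P2=[4,0,3,3,0,4](1)
Move 3: P2 pit5 -> P1=[5,7,4,5,3,5](0) P2=[4,0,3,3,0,0](2)
Move 4: P1 pit5 -> P1=[5,7,4,5,3,0](1) P2=[5,1,4,4,0,0](2)
Move 5: P1 pit3 -> P1=[5,7,4,0,4,1](2) P2=[6,2,4,4,0,0](2)
Move 6: P1 pit5 -> P1=[5,7,4,0,4,0](3) P2=[6,2,4,4,0,0](2)
Move 7: P2 pit1 -> P1=[5,7,4,0,4,0](3) P2=[6,0,5,5,0,0](2)
Move 8: P1 pit4 -> P1=[5,7,4,0,0,1](4) P2=[7,1,5,5,0,0](2)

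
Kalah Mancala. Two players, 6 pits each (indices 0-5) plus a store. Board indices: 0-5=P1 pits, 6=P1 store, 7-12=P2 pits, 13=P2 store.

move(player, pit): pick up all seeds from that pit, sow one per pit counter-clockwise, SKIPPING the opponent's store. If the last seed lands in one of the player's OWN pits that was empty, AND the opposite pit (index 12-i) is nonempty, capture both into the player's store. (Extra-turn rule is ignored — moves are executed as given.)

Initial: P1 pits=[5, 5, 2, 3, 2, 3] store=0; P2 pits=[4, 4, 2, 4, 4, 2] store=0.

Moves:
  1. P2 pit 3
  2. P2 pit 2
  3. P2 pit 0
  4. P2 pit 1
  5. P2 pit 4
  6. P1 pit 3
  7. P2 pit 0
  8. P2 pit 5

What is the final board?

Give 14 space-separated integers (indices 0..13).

Move 1: P2 pit3 -> P1=[6,5,2,3,2,3](0) P2=[4,4,2,0,5,3](1)
Move 2: P2 pit2 -> P1=[6,5,2,3,2,3](0) P2=[4,4,0,1,6,3](1)
Move 3: P2 pit0 -> P1=[6,5,2,3,2,3](0) P2=[0,5,1,2,7,3](1)
Move 4: P2 pit1 -> P1=[6,5,2,3,2,3](0) P2=[0,0,2,3,8,4](2)
Move 5: P2 pit4 -> P1=[7,6,3,4,3,4](0) P2=[0,0,2,3,0,5](3)
Move 6: P1 pit3 -> P1=[7,6,3,0,4,5](1) P2=[1,0,2,3,0,5](3)
Move 7: P2 pit0 -> P1=[7,6,3,0,0,5](1) P2=[0,0,2,3,0,5](8)
Move 8: P2 pit5 -> P1=[8,7,4,1,0,5](1) P2=[0,0,2,3,0,0](9)

Answer: 8 7 4 1 0 5 1 0 0 2 3 0 0 9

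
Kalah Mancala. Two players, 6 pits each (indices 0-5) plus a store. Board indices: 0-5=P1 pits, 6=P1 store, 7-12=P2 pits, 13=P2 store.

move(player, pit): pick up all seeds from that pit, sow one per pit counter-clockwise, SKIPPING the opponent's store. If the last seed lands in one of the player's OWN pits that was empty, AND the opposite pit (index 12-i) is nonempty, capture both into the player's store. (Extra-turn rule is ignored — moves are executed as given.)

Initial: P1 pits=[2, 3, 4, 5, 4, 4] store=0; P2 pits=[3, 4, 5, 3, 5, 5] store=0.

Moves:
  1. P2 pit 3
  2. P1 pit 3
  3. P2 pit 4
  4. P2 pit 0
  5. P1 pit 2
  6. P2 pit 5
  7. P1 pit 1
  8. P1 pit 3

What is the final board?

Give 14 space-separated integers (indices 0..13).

Answer: 4 0 2 0 8 8 3 1 6 6 1 0 0 8

Derivation:
Move 1: P2 pit3 -> P1=[2,3,4,5,4,4](0) P2=[3,4,5,0,6,6](1)
Move 2: P1 pit3 -> P1=[2,3,4,0,5,5](1) P2=[4,5,5,0,6,6](1)
Move 3: P2 pit4 -> P1=[3,4,5,1,5,5](1) P2=[4,5,5,0,0,7](2)
Move 4: P2 pit0 -> P1=[3,0,5,1,5,5](1) P2=[0,6,6,1,0,7](7)
Move 5: P1 pit2 -> P1=[3,0,0,2,6,6](2) P2=[1,6,6,1,0,7](7)
Move 6: P2 pit5 -> P1=[4,1,1,3,7,7](2) P2=[1,6,6,1,0,0](8)
Move 7: P1 pit1 -> P1=[4,0,2,3,7,7](2) P2=[1,6,6,1,0,0](8)
Move 8: P1 pit3 -> P1=[4,0,2,0,8,8](3) P2=[1,6,6,1,0,0](8)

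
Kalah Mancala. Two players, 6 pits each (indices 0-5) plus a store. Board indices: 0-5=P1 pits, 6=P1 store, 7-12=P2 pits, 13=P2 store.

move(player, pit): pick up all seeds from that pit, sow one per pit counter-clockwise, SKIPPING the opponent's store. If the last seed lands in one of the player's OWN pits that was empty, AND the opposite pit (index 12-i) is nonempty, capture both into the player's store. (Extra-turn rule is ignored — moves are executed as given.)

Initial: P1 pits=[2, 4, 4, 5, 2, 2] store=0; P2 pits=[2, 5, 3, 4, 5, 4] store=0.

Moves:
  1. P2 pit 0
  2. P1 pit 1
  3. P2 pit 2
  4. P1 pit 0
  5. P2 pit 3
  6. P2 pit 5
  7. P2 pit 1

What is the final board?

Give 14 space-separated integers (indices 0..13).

Answer: 3 3 7 7 4 3 0 0 0 1 1 8 1 4

Derivation:
Move 1: P2 pit0 -> P1=[2,4,4,5,2,2](0) P2=[0,6,4,4,5,4](0)
Move 2: P1 pit1 -> P1=[2,0,5,6,3,3](0) P2=[0,6,4,4,5,4](0)
Move 3: P2 pit2 -> P1=[2,0,5,6,3,3](0) P2=[0,6,0,5,6,5](1)
Move 4: P1 pit0 -> P1=[0,1,6,6,3,3](0) P2=[0,6,0,5,6,5](1)
Move 5: P2 pit3 -> P1=[1,2,6,6,3,3](0) P2=[0,6,0,0,7,6](2)
Move 6: P2 pit5 -> P1=[2,3,7,7,4,3](0) P2=[0,6,0,0,7,0](3)
Move 7: P2 pit1 -> P1=[3,3,7,7,4,3](0) P2=[0,0,1,1,8,1](4)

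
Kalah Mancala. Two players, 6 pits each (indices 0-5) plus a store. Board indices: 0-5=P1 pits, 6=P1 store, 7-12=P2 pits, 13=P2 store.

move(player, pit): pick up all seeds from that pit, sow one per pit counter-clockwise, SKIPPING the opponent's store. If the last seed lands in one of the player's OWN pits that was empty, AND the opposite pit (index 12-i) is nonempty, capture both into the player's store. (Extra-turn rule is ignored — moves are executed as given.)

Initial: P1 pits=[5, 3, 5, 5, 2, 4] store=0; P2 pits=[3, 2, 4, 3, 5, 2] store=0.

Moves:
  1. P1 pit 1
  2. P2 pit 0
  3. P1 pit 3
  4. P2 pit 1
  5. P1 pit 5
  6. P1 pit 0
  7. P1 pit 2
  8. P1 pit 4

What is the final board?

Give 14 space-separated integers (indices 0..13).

Answer: 0 1 0 2 0 2 7 2 3 10 7 6 3 0

Derivation:
Move 1: P1 pit1 -> P1=[5,0,6,6,3,4](0) P2=[3,2,4,3,5,2](0)
Move 2: P2 pit0 -> P1=[5,0,6,6,3,4](0) P2=[0,3,5,4,5,2](0)
Move 3: P1 pit3 -> P1=[5,0,6,0,4,5](1) P2=[1,4,6,4,5,2](0)
Move 4: P2 pit1 -> P1=[5,0,6,0,4,5](1) P2=[1,0,7,5,6,3](0)
Move 5: P1 pit5 -> P1=[5,0,6,0,4,0](2) P2=[2,1,8,6,6,3](0)
Move 6: P1 pit0 -> P1=[0,1,7,1,5,0](5) P2=[0,1,8,6,6,3](0)
Move 7: P1 pit2 -> P1=[0,1,0,2,6,1](6) P2=[1,2,9,6,6,3](0)
Move 8: P1 pit4 -> P1=[0,1,0,2,0,2](7) P2=[2,3,10,7,6,3](0)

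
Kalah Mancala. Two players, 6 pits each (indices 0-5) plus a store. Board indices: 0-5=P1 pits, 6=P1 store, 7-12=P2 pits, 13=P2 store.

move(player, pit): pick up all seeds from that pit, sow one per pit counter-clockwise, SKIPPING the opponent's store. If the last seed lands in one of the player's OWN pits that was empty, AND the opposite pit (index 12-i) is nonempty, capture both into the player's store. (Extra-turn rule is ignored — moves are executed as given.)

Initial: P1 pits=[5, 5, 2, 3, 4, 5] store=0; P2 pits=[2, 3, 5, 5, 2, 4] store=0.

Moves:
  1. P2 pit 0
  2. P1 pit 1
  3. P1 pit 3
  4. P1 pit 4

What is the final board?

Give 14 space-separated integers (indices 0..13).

Answer: 5 0 3 0 0 8 3 2 5 7 6 2 4 0

Derivation:
Move 1: P2 pit0 -> P1=[5,5,2,3,4,5](0) P2=[0,4,6,5,2,4](0)
Move 2: P1 pit1 -> P1=[5,0,3,4,5,6](1) P2=[0,4,6,5,2,4](0)
Move 3: P1 pit3 -> P1=[5,0,3,0,6,7](2) P2=[1,4,6,5,2,4](0)
Move 4: P1 pit4 -> P1=[5,0,3,0,0,8](3) P2=[2,5,7,6,2,4](0)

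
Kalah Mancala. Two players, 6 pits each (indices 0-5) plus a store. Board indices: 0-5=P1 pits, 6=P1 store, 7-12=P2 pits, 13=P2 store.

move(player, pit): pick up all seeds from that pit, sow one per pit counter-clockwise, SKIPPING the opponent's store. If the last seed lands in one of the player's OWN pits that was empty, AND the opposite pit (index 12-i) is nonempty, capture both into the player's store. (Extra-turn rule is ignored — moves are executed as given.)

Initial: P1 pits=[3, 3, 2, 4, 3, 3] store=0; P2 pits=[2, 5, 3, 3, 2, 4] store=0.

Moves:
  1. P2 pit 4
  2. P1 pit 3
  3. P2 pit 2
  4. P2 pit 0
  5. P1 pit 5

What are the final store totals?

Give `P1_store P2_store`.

Answer: 2 1

Derivation:
Move 1: P2 pit4 -> P1=[3,3,2,4,3,3](0) P2=[2,5,3,3,0,5](1)
Move 2: P1 pit3 -> P1=[3,3,2,0,4,4](1) P2=[3,5,3,3,0,5](1)
Move 3: P2 pit2 -> P1=[3,3,2,0,4,4](1) P2=[3,5,0,4,1,6](1)
Move 4: P2 pit0 -> P1=[3,3,2,0,4,4](1) P2=[0,6,1,5,1,6](1)
Move 5: P1 pit5 -> P1=[3,3,2,0,4,0](2) P2=[1,7,2,5,1,6](1)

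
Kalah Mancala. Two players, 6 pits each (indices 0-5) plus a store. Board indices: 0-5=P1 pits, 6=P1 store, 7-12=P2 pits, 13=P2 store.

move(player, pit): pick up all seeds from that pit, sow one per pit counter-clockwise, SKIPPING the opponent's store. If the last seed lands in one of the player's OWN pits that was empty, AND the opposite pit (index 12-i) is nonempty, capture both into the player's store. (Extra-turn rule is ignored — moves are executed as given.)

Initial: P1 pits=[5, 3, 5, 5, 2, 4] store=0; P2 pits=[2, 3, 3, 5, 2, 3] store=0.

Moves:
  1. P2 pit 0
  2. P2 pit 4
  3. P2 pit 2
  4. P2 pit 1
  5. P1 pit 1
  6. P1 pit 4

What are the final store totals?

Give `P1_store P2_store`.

Answer: 1 2

Derivation:
Move 1: P2 pit0 -> P1=[5,3,5,5,2,4](0) P2=[0,4,4,5,2,3](0)
Move 2: P2 pit4 -> P1=[5,3,5,5,2,4](0) P2=[0,4,4,5,0,4](1)
Move 3: P2 pit2 -> P1=[5,3,5,5,2,4](0) P2=[0,4,0,6,1,5](2)
Move 4: P2 pit1 -> P1=[5,3,5,5,2,4](0) P2=[0,0,1,7,2,6](2)
Move 5: P1 pit1 -> P1=[5,0,6,6,3,4](0) P2=[0,0,1,7,2,6](2)
Move 6: P1 pit4 -> P1=[5,0,6,6,0,5](1) P2=[1,0,1,7,2,6](2)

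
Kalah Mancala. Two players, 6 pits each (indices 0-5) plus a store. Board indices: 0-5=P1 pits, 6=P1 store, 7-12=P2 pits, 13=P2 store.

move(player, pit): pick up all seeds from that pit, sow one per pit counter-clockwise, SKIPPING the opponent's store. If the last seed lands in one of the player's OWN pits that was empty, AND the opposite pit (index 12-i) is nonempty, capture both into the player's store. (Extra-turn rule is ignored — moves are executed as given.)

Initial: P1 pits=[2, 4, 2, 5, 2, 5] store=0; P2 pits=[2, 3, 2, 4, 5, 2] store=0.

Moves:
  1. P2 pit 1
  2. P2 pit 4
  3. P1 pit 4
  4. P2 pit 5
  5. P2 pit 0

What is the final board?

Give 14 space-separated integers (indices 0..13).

Move 1: P2 pit1 -> P1=[2,4,2,5,2,5](0) P2=[2,0,3,5,6,2](0)
Move 2: P2 pit4 -> P1=[3,5,3,6,2,5](0) P2=[2,0,3,5,0,3](1)
Move 3: P1 pit4 -> P1=[3,5,3,6,0,6](1) P2=[2,0,3,5,0,3](1)
Move 4: P2 pit5 -> P1=[4,6,3,6,0,6](1) P2=[2,0,3,5,0,0](2)
Move 5: P2 pit0 -> P1=[4,6,3,6,0,6](1) P2=[0,1,4,5,0,0](2)

Answer: 4 6 3 6 0 6 1 0 1 4 5 0 0 2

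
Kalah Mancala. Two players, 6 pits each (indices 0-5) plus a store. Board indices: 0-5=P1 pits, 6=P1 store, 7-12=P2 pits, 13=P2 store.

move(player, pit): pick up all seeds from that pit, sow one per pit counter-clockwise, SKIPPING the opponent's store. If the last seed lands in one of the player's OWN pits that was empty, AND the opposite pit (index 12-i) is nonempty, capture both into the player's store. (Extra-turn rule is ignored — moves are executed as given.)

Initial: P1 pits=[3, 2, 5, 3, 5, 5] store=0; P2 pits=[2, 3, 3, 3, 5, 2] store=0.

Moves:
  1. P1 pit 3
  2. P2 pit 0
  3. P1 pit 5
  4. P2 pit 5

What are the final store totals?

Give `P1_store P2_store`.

Move 1: P1 pit3 -> P1=[3,2,5,0,6,6](1) P2=[2,3,3,3,5,2](0)
Move 2: P2 pit0 -> P1=[3,2,5,0,6,6](1) P2=[0,4,4,3,5,2](0)
Move 3: P1 pit5 -> P1=[3,2,5,0,6,0](2) P2=[1,5,5,4,6,2](0)
Move 4: P2 pit5 -> P1=[4,2,5,0,6,0](2) P2=[1,5,5,4,6,0](1)

Answer: 2 1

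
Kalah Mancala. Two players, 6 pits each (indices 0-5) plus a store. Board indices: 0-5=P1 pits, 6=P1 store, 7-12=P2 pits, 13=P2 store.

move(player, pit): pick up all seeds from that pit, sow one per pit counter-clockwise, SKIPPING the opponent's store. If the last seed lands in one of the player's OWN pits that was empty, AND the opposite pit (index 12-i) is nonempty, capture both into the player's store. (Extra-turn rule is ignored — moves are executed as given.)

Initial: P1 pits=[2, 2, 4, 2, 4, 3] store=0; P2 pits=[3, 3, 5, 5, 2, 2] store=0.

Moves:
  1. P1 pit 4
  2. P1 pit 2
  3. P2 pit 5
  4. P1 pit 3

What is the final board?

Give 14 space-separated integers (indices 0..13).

Answer: 3 2 0 0 2 6 3 4 4 5 5 2 0 1

Derivation:
Move 1: P1 pit4 -> P1=[2,2,4,2,0,4](1) P2=[4,4,5,5,2,2](0)
Move 2: P1 pit2 -> P1=[2,2,0,3,1,5](2) P2=[4,4,5,5,2,2](0)
Move 3: P2 pit5 -> P1=[3,2,0,3,1,5](2) P2=[4,4,5,5,2,0](1)
Move 4: P1 pit3 -> P1=[3,2,0,0,2,6](3) P2=[4,4,5,5,2,0](1)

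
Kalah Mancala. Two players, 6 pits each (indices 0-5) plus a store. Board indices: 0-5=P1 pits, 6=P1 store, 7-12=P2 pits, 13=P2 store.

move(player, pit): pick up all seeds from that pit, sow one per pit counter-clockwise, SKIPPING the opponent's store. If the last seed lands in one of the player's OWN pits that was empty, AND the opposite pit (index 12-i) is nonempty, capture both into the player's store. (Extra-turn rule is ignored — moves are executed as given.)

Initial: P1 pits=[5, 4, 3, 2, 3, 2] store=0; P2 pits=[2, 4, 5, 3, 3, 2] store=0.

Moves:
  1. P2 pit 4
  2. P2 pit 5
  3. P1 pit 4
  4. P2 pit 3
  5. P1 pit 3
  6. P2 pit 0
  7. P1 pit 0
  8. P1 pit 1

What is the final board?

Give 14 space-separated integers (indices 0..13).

Move 1: P2 pit4 -> P1=[6,4,3,2,3,2](0) P2=[2,4,5,3,0,3](1)
Move 2: P2 pit5 -> P1=[7,5,3,2,3,2](0) P2=[2,4,5,3,0,0](2)
Move 3: P1 pit4 -> P1=[7,5,3,2,0,3](1) P2=[3,4,5,3,0,0](2)
Move 4: P2 pit3 -> P1=[7,5,3,2,0,3](1) P2=[3,4,5,0,1,1](3)
Move 5: P1 pit3 -> P1=[7,5,3,0,1,4](1) P2=[3,4,5,0,1,1](3)
Move 6: P2 pit0 -> P1=[7,5,0,0,1,4](1) P2=[0,5,6,0,1,1](7)
Move 7: P1 pit0 -> P1=[0,6,1,1,2,5](2) P2=[1,5,6,0,1,1](7)
Move 8: P1 pit1 -> P1=[0,0,2,2,3,6](3) P2=[2,5,6,0,1,1](7)

Answer: 0 0 2 2 3 6 3 2 5 6 0 1 1 7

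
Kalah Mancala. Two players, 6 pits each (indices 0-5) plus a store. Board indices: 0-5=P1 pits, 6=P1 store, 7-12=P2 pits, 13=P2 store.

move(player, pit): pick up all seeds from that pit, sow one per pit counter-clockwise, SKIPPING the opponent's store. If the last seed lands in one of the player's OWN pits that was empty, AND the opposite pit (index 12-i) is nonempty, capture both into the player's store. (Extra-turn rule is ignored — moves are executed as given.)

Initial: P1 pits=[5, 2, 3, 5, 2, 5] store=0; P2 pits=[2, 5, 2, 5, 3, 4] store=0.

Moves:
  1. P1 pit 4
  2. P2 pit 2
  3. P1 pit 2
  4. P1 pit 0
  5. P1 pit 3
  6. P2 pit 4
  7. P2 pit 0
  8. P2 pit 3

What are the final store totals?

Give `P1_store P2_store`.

Move 1: P1 pit4 -> P1=[5,2,3,5,0,6](1) P2=[2,5,2,5,3,4](0)
Move 2: P2 pit2 -> P1=[5,2,3,5,0,6](1) P2=[2,5,0,6,4,4](0)
Move 3: P1 pit2 -> P1=[5,2,0,6,1,7](1) P2=[2,5,0,6,4,4](0)
Move 4: P1 pit0 -> P1=[0,3,1,7,2,8](1) P2=[2,5,0,6,4,4](0)
Move 5: P1 pit3 -> P1=[0,3,1,0,3,9](2) P2=[3,6,1,7,4,4](0)
Move 6: P2 pit4 -> P1=[1,4,1,0,3,9](2) P2=[3,6,1,7,0,5](1)
Move 7: P2 pit0 -> P1=[1,4,1,0,3,9](2) P2=[0,7,2,8,0,5](1)
Move 8: P2 pit3 -> P1=[2,5,2,1,4,9](2) P2=[0,7,2,0,1,6](2)

Answer: 2 2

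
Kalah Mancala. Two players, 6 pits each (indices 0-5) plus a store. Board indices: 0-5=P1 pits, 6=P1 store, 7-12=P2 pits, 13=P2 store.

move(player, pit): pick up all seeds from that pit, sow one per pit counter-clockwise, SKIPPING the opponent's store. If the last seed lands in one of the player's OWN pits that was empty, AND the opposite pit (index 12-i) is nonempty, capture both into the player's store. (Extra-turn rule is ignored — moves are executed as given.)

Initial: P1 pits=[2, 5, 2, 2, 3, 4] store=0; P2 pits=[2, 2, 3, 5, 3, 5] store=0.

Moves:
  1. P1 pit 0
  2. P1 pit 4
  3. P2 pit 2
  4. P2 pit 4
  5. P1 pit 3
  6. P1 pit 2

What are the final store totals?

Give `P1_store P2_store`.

Move 1: P1 pit0 -> P1=[0,6,3,2,3,4](0) P2=[2,2,3,5,3,5](0)
Move 2: P1 pit4 -> P1=[0,6,3,2,0,5](1) P2=[3,2,3,5,3,5](0)
Move 3: P2 pit2 -> P1=[0,6,3,2,0,5](1) P2=[3,2,0,6,4,6](0)
Move 4: P2 pit4 -> P1=[1,7,3,2,0,5](1) P2=[3,2,0,6,0,7](1)
Move 5: P1 pit3 -> P1=[1,7,3,0,1,6](1) P2=[3,2,0,6,0,7](1)
Move 6: P1 pit2 -> P1=[1,7,0,1,2,7](1) P2=[3,2,0,6,0,7](1)

Answer: 1 1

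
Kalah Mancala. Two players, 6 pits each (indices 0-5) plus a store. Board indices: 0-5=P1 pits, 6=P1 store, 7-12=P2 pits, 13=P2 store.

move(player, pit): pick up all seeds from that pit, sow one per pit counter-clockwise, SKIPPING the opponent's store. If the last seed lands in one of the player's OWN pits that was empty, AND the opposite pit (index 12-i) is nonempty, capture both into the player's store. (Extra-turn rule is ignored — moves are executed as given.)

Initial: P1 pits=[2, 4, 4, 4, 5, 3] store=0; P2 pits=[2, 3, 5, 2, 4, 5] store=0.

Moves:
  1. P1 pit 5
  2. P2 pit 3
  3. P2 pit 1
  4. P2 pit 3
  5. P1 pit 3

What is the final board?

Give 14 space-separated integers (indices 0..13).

Move 1: P1 pit5 -> P1=[2,4,4,4,5,0](1) P2=[3,4,5,2,4,5](0)
Move 2: P2 pit3 -> P1=[2,4,4,4,5,0](1) P2=[3,4,5,0,5,6](0)
Move 3: P2 pit1 -> P1=[2,4,4,4,5,0](1) P2=[3,0,6,1,6,7](0)
Move 4: P2 pit3 -> P1=[2,4,4,4,5,0](1) P2=[3,0,6,0,7,7](0)
Move 5: P1 pit3 -> P1=[2,4,4,0,6,1](2) P2=[4,0,6,0,7,7](0)

Answer: 2 4 4 0 6 1 2 4 0 6 0 7 7 0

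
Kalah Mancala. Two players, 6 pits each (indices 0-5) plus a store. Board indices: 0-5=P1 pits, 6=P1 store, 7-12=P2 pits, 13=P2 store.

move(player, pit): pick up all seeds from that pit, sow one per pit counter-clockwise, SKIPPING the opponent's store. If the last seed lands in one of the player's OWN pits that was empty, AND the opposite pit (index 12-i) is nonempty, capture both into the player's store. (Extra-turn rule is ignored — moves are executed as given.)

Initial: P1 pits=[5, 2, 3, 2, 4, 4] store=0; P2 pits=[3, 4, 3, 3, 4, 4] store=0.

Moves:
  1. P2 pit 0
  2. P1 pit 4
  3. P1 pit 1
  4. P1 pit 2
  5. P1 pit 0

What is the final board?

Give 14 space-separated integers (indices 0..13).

Answer: 0 1 1 5 2 7 2 1 6 4 4 4 4 0

Derivation:
Move 1: P2 pit0 -> P1=[5,2,3,2,4,4](0) P2=[0,5,4,4,4,4](0)
Move 2: P1 pit4 -> P1=[5,2,3,2,0,5](1) P2=[1,6,4,4,4,4](0)
Move 3: P1 pit1 -> P1=[5,0,4,3,0,5](1) P2=[1,6,4,4,4,4](0)
Move 4: P1 pit2 -> P1=[5,0,0,4,1,6](2) P2=[1,6,4,4,4,4](0)
Move 5: P1 pit0 -> P1=[0,1,1,5,2,7](2) P2=[1,6,4,4,4,4](0)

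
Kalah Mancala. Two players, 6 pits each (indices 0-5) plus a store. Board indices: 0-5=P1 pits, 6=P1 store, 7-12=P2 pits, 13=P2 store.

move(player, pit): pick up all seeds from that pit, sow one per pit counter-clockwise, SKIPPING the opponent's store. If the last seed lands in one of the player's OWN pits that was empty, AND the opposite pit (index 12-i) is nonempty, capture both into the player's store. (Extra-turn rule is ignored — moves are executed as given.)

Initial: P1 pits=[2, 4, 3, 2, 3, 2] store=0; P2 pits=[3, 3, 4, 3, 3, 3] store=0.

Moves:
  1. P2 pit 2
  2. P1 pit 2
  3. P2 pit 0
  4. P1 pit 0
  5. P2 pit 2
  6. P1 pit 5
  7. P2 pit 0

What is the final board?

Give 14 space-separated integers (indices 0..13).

Answer: 0 5 0 3 4 0 7 0 6 0 1 4 4 1

Derivation:
Move 1: P2 pit2 -> P1=[2,4,3,2,3,2](0) P2=[3,3,0,4,4,4](1)
Move 2: P1 pit2 -> P1=[2,4,0,3,4,3](0) P2=[3,3,0,4,4,4](1)
Move 3: P2 pit0 -> P1=[2,4,0,3,4,3](0) P2=[0,4,1,5,4,4](1)
Move 4: P1 pit0 -> P1=[0,5,0,3,4,3](6) P2=[0,4,1,0,4,4](1)
Move 5: P2 pit2 -> P1=[0,5,0,3,4,3](6) P2=[0,4,0,1,4,4](1)
Move 6: P1 pit5 -> P1=[0,5,0,3,4,0](7) P2=[1,5,0,1,4,4](1)
Move 7: P2 pit0 -> P1=[0,5,0,3,4,0](7) P2=[0,6,0,1,4,4](1)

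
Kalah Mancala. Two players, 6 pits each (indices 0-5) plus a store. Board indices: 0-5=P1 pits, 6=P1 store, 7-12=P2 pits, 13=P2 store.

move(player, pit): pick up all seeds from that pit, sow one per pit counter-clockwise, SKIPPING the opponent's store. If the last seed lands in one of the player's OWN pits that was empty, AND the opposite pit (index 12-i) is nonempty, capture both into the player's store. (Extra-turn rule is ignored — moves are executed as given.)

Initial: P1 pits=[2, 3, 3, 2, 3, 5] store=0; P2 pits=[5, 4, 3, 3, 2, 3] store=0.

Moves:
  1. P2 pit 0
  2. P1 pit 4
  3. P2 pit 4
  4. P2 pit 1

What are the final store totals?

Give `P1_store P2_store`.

Move 1: P2 pit0 -> P1=[2,3,3,2,3,5](0) P2=[0,5,4,4,3,4](0)
Move 2: P1 pit4 -> P1=[2,3,3,2,0,6](1) P2=[1,5,4,4,3,4](0)
Move 3: P2 pit4 -> P1=[3,3,3,2,0,6](1) P2=[1,5,4,4,0,5](1)
Move 4: P2 pit1 -> P1=[3,3,3,2,0,6](1) P2=[1,0,5,5,1,6](2)

Answer: 1 2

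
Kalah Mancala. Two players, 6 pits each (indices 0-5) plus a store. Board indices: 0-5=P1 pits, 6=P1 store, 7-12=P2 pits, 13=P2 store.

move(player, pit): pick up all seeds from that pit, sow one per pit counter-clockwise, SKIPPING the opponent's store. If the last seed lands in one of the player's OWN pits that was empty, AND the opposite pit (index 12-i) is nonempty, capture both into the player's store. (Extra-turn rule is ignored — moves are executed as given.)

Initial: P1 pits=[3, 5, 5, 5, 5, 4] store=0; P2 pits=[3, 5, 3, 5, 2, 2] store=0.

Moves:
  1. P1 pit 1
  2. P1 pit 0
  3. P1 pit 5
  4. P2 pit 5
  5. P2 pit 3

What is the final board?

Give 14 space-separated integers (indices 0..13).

Move 1: P1 pit1 -> P1=[3,0,6,6,6,5](1) P2=[3,5,3,5,2,2](0)
Move 2: P1 pit0 -> P1=[0,1,7,7,6,5](1) P2=[3,5,3,5,2,2](0)
Move 3: P1 pit5 -> P1=[0,1,7,7,6,0](2) P2=[4,6,4,6,2,2](0)
Move 4: P2 pit5 -> P1=[1,1,7,7,6,0](2) P2=[4,6,4,6,2,0](1)
Move 5: P2 pit3 -> P1=[2,2,8,7,6,0](2) P2=[4,6,4,0,3,1](2)

Answer: 2 2 8 7 6 0 2 4 6 4 0 3 1 2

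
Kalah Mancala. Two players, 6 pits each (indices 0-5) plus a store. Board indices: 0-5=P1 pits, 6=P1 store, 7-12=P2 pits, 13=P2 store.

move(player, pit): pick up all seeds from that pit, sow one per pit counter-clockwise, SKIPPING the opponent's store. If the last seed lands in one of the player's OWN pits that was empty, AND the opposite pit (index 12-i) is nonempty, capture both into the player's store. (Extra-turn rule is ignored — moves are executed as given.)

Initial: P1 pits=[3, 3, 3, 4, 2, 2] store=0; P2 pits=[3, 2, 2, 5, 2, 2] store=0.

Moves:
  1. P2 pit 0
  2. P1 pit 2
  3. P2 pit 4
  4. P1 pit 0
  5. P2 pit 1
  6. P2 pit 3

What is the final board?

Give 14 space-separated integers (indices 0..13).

Answer: 1 1 2 7 3 3 0 0 0 4 0 1 4 7

Derivation:
Move 1: P2 pit0 -> P1=[3,3,3,4,2,2](0) P2=[0,3,3,6,2,2](0)
Move 2: P1 pit2 -> P1=[3,3,0,5,3,3](0) P2=[0,3,3,6,2,2](0)
Move 3: P2 pit4 -> P1=[3,3,0,5,3,3](0) P2=[0,3,3,6,0,3](1)
Move 4: P1 pit0 -> P1=[0,4,1,6,3,3](0) P2=[0,3,3,6,0,3](1)
Move 5: P2 pit1 -> P1=[0,0,1,6,3,3](0) P2=[0,0,4,7,0,3](6)
Move 6: P2 pit3 -> P1=[1,1,2,7,3,3](0) P2=[0,0,4,0,1,4](7)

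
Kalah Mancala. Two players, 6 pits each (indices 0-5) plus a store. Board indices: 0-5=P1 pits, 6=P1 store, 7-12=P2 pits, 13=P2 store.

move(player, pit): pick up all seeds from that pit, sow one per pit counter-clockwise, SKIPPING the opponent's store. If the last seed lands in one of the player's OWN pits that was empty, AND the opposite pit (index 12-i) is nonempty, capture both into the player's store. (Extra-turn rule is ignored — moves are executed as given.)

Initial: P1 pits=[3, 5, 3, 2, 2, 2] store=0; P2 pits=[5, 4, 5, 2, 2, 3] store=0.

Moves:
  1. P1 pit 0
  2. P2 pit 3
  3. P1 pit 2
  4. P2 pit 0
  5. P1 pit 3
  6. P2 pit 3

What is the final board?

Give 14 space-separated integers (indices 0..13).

Answer: 0 6 0 0 4 4 2 1 5 6 0 5 5 0

Derivation:
Move 1: P1 pit0 -> P1=[0,6,4,3,2,2](0) P2=[5,4,5,2,2,3](0)
Move 2: P2 pit3 -> P1=[0,6,4,3,2,2](0) P2=[5,4,5,0,3,4](0)
Move 3: P1 pit2 -> P1=[0,6,0,4,3,3](1) P2=[5,4,5,0,3,4](0)
Move 4: P2 pit0 -> P1=[0,6,0,4,3,3](1) P2=[0,5,6,1,4,5](0)
Move 5: P1 pit3 -> P1=[0,6,0,0,4,4](2) P2=[1,5,6,1,4,5](0)
Move 6: P2 pit3 -> P1=[0,6,0,0,4,4](2) P2=[1,5,6,0,5,5](0)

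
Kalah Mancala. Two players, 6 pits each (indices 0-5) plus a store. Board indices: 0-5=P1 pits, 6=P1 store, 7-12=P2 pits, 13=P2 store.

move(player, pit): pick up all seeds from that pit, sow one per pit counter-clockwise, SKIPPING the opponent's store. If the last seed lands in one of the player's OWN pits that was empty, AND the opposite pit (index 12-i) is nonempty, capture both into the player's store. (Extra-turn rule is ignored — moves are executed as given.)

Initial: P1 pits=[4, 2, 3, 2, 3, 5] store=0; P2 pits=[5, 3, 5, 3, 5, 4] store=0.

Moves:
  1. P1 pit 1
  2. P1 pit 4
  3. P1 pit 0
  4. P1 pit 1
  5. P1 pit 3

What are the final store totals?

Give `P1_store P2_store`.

Move 1: P1 pit1 -> P1=[4,0,4,3,3,5](0) P2=[5,3,5,3,5,4](0)
Move 2: P1 pit4 -> P1=[4,0,4,3,0,6](1) P2=[6,3,5,3,5,4](0)
Move 3: P1 pit0 -> P1=[0,1,5,4,0,6](5) P2=[6,0,5,3,5,4](0)
Move 4: P1 pit1 -> P1=[0,0,6,4,0,6](5) P2=[6,0,5,3,5,4](0)
Move 5: P1 pit3 -> P1=[0,0,6,0,1,7](6) P2=[7,0,5,3,5,4](0)

Answer: 6 0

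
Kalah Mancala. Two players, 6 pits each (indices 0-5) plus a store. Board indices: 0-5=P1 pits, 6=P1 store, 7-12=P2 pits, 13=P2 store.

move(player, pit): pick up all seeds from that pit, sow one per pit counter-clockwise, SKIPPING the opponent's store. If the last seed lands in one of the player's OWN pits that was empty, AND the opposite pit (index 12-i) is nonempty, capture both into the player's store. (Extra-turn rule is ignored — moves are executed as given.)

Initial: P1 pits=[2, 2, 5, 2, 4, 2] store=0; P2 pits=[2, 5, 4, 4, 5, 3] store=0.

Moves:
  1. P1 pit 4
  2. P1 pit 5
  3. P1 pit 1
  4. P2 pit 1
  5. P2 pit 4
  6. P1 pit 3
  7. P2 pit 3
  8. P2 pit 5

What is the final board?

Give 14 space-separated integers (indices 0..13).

Move 1: P1 pit4 -> P1=[2,2,5,2,0,3](1) P2=[3,6,4,4,5,3](0)
Move 2: P1 pit5 -> P1=[2,2,5,2,0,0](2) P2=[4,7,4,4,5,3](0)
Move 3: P1 pit1 -> P1=[2,0,6,3,0,0](2) P2=[4,7,4,4,5,3](0)
Move 4: P2 pit1 -> P1=[3,1,6,3,0,0](2) P2=[4,0,5,5,6,4](1)
Move 5: P2 pit4 -> P1=[4,2,7,4,0,0](2) P2=[4,0,5,5,0,5](2)
Move 6: P1 pit3 -> P1=[4,2,7,0,1,1](3) P2=[5,0,5,5,0,5](2)
Move 7: P2 pit3 -> P1=[5,3,7,0,1,1](3) P2=[5,0,5,0,1,6](3)
Move 8: P2 pit5 -> P1=[6,4,8,1,2,1](3) P2=[5,0,5,0,1,0](4)

Answer: 6 4 8 1 2 1 3 5 0 5 0 1 0 4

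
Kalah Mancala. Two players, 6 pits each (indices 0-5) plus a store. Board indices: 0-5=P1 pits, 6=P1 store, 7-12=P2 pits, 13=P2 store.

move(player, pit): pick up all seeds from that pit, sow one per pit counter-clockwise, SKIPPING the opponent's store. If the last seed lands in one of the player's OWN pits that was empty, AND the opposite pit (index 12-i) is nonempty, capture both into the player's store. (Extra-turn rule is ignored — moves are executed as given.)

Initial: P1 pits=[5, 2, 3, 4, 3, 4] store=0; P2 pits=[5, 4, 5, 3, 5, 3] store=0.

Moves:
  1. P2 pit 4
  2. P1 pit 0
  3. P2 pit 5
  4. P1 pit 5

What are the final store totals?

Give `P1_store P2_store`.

Move 1: P2 pit4 -> P1=[6,3,4,4,3,4](0) P2=[5,4,5,3,0,4](1)
Move 2: P1 pit0 -> P1=[0,4,5,5,4,5](1) P2=[5,4,5,3,0,4](1)
Move 3: P2 pit5 -> P1=[1,5,6,5,4,5](1) P2=[5,4,5,3,0,0](2)
Move 4: P1 pit5 -> P1=[1,5,6,5,4,0](2) P2=[6,5,6,4,0,0](2)

Answer: 2 2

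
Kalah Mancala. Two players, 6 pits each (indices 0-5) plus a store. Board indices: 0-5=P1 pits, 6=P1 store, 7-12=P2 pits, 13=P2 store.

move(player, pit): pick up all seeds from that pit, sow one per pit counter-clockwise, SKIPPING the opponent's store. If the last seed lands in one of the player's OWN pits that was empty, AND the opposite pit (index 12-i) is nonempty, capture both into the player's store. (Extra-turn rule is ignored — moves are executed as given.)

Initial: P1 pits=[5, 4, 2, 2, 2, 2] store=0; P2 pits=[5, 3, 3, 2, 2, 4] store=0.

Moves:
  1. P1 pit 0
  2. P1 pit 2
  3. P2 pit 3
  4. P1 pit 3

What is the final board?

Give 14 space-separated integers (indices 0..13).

Answer: 0 5 0 0 5 5 1 6 3 3 0 3 5 0

Derivation:
Move 1: P1 pit0 -> P1=[0,5,3,3,3,3](0) P2=[5,3,3,2,2,4](0)
Move 2: P1 pit2 -> P1=[0,5,0,4,4,4](0) P2=[5,3,3,2,2,4](0)
Move 3: P2 pit3 -> P1=[0,5,0,4,4,4](0) P2=[5,3,3,0,3,5](0)
Move 4: P1 pit3 -> P1=[0,5,0,0,5,5](1) P2=[6,3,3,0,3,5](0)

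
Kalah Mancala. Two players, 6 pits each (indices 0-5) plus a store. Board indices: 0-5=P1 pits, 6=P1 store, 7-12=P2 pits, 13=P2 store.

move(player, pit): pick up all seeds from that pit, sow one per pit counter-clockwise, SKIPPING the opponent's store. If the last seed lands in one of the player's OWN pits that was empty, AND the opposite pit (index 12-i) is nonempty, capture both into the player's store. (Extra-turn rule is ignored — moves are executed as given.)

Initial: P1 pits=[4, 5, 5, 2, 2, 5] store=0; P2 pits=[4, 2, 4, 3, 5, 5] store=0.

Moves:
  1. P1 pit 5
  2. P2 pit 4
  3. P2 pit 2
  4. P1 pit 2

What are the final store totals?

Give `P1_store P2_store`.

Answer: 2 2

Derivation:
Move 1: P1 pit5 -> P1=[4,5,5,2,2,0](1) P2=[5,3,5,4,5,5](0)
Move 2: P2 pit4 -> P1=[5,6,6,2,2,0](1) P2=[5,3,5,4,0,6](1)
Move 3: P2 pit2 -> P1=[6,6,6,2,2,0](1) P2=[5,3,0,5,1,7](2)
Move 4: P1 pit2 -> P1=[6,6,0,3,3,1](2) P2=[6,4,0,5,1,7](2)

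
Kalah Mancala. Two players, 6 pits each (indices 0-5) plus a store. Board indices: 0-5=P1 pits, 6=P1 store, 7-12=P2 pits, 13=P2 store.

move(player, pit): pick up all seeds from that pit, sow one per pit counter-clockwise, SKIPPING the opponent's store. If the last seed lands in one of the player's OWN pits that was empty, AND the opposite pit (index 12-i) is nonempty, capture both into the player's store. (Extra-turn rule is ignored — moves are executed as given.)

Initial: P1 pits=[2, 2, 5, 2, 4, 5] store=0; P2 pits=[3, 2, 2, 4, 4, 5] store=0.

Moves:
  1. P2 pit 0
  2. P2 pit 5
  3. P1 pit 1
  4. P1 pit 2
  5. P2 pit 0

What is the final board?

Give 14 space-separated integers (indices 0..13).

Answer: 3 0 0 5 6 6 1 0 5 4 5 4 0 1

Derivation:
Move 1: P2 pit0 -> P1=[2,2,5,2,4,5](0) P2=[0,3,3,5,4,5](0)
Move 2: P2 pit5 -> P1=[3,3,6,3,4,5](0) P2=[0,3,3,5,4,0](1)
Move 3: P1 pit1 -> P1=[3,0,7,4,5,5](0) P2=[0,3,3,5,4,0](1)
Move 4: P1 pit2 -> P1=[3,0,0,5,6,6](1) P2=[1,4,4,5,4,0](1)
Move 5: P2 pit0 -> P1=[3,0,0,5,6,6](1) P2=[0,5,4,5,4,0](1)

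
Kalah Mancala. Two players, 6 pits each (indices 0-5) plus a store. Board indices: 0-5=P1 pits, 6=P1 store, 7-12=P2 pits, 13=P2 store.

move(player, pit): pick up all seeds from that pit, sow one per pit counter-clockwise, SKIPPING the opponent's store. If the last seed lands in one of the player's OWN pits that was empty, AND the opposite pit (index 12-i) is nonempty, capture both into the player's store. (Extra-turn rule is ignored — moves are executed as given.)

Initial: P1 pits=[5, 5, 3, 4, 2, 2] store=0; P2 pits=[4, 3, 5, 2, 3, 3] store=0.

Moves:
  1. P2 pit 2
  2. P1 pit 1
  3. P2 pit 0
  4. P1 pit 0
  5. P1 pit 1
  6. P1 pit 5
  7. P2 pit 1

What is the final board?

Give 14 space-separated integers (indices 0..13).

Answer: 0 0 6 6 4 0 3 1 0 3 5 6 5 2

Derivation:
Move 1: P2 pit2 -> P1=[6,5,3,4,2,2](0) P2=[4,3,0,3,4,4](1)
Move 2: P1 pit1 -> P1=[6,0,4,5,3,3](1) P2=[4,3,0,3,4,4](1)
Move 3: P2 pit0 -> P1=[6,0,4,5,3,3](1) P2=[0,4,1,4,5,4](1)
Move 4: P1 pit0 -> P1=[0,1,5,6,4,4](2) P2=[0,4,1,4,5,4](1)
Move 5: P1 pit1 -> P1=[0,0,6,6,4,4](2) P2=[0,4,1,4,5,4](1)
Move 6: P1 pit5 -> P1=[0,0,6,6,4,0](3) P2=[1,5,2,4,5,4](1)
Move 7: P2 pit1 -> P1=[0,0,6,6,4,0](3) P2=[1,0,3,5,6,5](2)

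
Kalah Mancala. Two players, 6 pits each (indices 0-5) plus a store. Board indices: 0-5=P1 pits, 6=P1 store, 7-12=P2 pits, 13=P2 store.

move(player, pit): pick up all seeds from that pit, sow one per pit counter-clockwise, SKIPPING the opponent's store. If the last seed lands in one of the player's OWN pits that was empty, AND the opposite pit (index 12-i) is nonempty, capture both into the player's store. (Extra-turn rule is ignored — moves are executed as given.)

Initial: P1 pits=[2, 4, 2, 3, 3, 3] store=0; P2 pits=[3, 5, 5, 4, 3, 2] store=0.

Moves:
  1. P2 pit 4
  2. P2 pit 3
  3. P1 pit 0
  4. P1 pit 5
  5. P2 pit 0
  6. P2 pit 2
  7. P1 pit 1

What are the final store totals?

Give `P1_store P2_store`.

Move 1: P2 pit4 -> P1=[3,4,2,3,3,3](0) P2=[3,5,5,4,0,3](1)
Move 2: P2 pit3 -> P1=[4,4,2,3,3,3](0) P2=[3,5,5,0,1,4](2)
Move 3: P1 pit0 -> P1=[0,5,3,4,4,3](0) P2=[3,5,5,0,1,4](2)
Move 4: P1 pit5 -> P1=[0,5,3,4,4,0](1) P2=[4,6,5,0,1,4](2)
Move 5: P2 pit0 -> P1=[0,5,3,4,4,0](1) P2=[0,7,6,1,2,4](2)
Move 6: P2 pit2 -> P1=[1,6,3,4,4,0](1) P2=[0,7,0,2,3,5](3)
Move 7: P1 pit1 -> P1=[1,0,4,5,5,1](2) P2=[1,7,0,2,3,5](3)

Answer: 2 3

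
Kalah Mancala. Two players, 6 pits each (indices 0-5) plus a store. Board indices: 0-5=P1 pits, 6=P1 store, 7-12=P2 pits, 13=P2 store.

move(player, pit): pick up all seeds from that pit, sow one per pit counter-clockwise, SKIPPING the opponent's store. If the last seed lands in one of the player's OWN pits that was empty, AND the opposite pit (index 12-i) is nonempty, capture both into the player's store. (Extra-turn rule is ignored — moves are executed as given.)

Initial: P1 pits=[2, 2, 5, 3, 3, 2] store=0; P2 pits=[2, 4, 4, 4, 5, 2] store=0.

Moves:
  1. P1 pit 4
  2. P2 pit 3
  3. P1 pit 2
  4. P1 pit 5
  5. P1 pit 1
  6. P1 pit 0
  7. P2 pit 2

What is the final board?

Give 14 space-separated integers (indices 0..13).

Answer: 1 1 2 6 1 0 3 5 5 0 1 7 4 2

Derivation:
Move 1: P1 pit4 -> P1=[2,2,5,3,0,3](1) P2=[3,4,4,4,5,2](0)
Move 2: P2 pit3 -> P1=[3,2,5,3,0,3](1) P2=[3,4,4,0,6,3](1)
Move 3: P1 pit2 -> P1=[3,2,0,4,1,4](2) P2=[4,4,4,0,6,3](1)
Move 4: P1 pit5 -> P1=[3,2,0,4,1,0](3) P2=[5,5,5,0,6,3](1)
Move 5: P1 pit1 -> P1=[3,0,1,5,1,0](3) P2=[5,5,5,0,6,3](1)
Move 6: P1 pit0 -> P1=[0,1,2,6,1,0](3) P2=[5,5,5,0,6,3](1)
Move 7: P2 pit2 -> P1=[1,1,2,6,1,0](3) P2=[5,5,0,1,7,4](2)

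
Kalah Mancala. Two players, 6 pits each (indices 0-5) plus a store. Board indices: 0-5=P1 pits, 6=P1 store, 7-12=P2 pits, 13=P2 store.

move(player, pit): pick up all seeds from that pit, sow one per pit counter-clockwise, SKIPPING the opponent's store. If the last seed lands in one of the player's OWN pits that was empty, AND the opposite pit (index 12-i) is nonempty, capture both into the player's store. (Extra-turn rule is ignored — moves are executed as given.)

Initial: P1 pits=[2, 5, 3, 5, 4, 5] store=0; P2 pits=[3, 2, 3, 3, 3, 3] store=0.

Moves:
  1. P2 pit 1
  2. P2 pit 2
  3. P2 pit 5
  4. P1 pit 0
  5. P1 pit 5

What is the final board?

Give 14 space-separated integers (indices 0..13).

Answer: 0 7 5 6 4 0 1 4 1 1 6 4 0 2

Derivation:
Move 1: P2 pit1 -> P1=[2,5,3,5,4,5](0) P2=[3,0,4,4,3,3](0)
Move 2: P2 pit2 -> P1=[2,5,3,5,4,5](0) P2=[3,0,0,5,4,4](1)
Move 3: P2 pit5 -> P1=[3,6,4,5,4,5](0) P2=[3,0,0,5,4,0](2)
Move 4: P1 pit0 -> P1=[0,7,5,6,4,5](0) P2=[3,0,0,5,4,0](2)
Move 5: P1 pit5 -> P1=[0,7,5,6,4,0](1) P2=[4,1,1,6,4,0](2)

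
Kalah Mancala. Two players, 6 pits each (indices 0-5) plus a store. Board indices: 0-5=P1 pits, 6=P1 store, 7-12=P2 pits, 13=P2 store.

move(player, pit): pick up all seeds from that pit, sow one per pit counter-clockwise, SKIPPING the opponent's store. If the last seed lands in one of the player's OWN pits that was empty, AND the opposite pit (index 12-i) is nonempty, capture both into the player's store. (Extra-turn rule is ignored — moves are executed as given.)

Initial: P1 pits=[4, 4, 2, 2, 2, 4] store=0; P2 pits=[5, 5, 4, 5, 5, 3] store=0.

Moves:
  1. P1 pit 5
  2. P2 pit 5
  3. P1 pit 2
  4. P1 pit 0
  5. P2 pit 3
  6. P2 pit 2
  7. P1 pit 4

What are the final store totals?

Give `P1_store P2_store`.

Answer: 9 3

Derivation:
Move 1: P1 pit5 -> P1=[4,4,2,2,2,0](1) P2=[6,6,5,5,5,3](0)
Move 2: P2 pit5 -> P1=[5,5,2,2,2,0](1) P2=[6,6,5,5,5,0](1)
Move 3: P1 pit2 -> P1=[5,5,0,3,3,0](1) P2=[6,6,5,5,5,0](1)
Move 4: P1 pit0 -> P1=[0,6,1,4,4,0](8) P2=[0,6,5,5,5,0](1)
Move 5: P2 pit3 -> P1=[1,7,1,4,4,0](8) P2=[0,6,5,0,6,1](2)
Move 6: P2 pit2 -> P1=[2,7,1,4,4,0](8) P2=[0,6,0,1,7,2](3)
Move 7: P1 pit4 -> P1=[2,7,1,4,0,1](9) P2=[1,7,0,1,7,2](3)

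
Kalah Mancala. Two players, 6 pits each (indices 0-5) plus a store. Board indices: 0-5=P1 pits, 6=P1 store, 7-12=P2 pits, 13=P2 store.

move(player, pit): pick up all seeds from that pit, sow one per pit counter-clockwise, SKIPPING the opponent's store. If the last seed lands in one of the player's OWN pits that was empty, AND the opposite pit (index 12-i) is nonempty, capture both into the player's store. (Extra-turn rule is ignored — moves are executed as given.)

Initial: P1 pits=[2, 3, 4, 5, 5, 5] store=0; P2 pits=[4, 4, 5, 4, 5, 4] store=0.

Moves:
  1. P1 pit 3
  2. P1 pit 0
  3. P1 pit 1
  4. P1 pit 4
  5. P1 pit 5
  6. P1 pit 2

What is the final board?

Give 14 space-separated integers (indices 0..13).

Move 1: P1 pit3 -> P1=[2,3,4,0,6,6](1) P2=[5,5,5,4,5,4](0)
Move 2: P1 pit0 -> P1=[0,4,5,0,6,6](1) P2=[5,5,5,4,5,4](0)
Move 3: P1 pit1 -> P1=[0,0,6,1,7,7](1) P2=[5,5,5,4,5,4](0)
Move 4: P1 pit4 -> P1=[0,0,6,1,0,8](2) P2=[6,6,6,5,6,4](0)
Move 5: P1 pit5 -> P1=[0,0,6,1,0,0](9) P2=[7,7,7,6,7,0](0)
Move 6: P1 pit2 -> P1=[0,0,0,2,1,1](10) P2=[8,8,7,6,7,0](0)

Answer: 0 0 0 2 1 1 10 8 8 7 6 7 0 0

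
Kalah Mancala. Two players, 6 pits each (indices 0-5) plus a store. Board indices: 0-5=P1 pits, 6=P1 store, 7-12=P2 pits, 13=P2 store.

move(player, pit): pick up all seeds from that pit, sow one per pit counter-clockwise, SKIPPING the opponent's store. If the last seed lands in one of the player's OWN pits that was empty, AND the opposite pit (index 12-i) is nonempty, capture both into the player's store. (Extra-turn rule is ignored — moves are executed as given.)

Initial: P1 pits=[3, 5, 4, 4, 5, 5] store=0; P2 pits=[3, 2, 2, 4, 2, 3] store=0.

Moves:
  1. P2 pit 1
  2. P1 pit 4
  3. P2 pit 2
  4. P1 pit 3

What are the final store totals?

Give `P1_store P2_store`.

Move 1: P2 pit1 -> P1=[3,5,4,4,5,5](0) P2=[3,0,3,5,2,3](0)
Move 2: P1 pit4 -> P1=[3,5,4,4,0,6](1) P2=[4,1,4,5,2,3](0)
Move 3: P2 pit2 -> P1=[3,5,4,4,0,6](1) P2=[4,1,0,6,3,4](1)
Move 4: P1 pit3 -> P1=[3,5,4,0,1,7](2) P2=[5,1,0,6,3,4](1)

Answer: 2 1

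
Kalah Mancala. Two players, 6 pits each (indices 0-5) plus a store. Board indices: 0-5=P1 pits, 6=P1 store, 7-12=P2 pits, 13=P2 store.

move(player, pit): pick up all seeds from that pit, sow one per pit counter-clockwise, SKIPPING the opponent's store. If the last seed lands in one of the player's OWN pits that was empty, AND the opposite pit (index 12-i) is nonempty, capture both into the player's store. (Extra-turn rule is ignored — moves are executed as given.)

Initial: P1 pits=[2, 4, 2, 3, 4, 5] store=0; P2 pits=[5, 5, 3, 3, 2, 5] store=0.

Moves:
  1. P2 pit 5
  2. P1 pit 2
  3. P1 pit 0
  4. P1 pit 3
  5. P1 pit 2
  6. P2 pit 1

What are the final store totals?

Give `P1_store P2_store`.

Answer: 6 2

Derivation:
Move 1: P2 pit5 -> P1=[3,5,3,4,4,5](0) P2=[5,5,3,3,2,0](1)
Move 2: P1 pit2 -> P1=[3,5,0,5,5,6](0) P2=[5,5,3,3,2,0](1)
Move 3: P1 pit0 -> P1=[0,6,1,6,5,6](0) P2=[5,5,3,3,2,0](1)
Move 4: P1 pit3 -> P1=[0,6,1,0,6,7](1) P2=[6,6,4,3,2,0](1)
Move 5: P1 pit2 -> P1=[0,6,0,0,6,7](6) P2=[6,6,0,3,2,0](1)
Move 6: P2 pit1 -> P1=[1,6,0,0,6,7](6) P2=[6,0,1,4,3,1](2)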